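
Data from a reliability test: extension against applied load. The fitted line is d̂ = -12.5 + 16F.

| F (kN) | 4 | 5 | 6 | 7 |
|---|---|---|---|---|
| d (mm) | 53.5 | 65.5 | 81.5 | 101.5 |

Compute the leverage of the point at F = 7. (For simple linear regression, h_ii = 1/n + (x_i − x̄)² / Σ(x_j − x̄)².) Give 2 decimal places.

h = 0.70

F̄ = (4 + 5 + 6 + 7)/4 = 5.5
Σ(F − F̄)² = 2.25 + 0.25 + 0.25 + 2.25 = 5
h = 1/4 + (1.5)²/5 = 0.25 + 0.45 = 0.70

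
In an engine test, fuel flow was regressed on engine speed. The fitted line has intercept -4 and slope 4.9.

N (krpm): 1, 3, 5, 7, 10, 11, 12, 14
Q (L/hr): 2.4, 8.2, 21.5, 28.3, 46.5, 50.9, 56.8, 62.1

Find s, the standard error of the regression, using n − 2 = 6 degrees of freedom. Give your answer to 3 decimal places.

s = 2.121

N=1: Q̂ = -4 + 4.9·1 = 0.9; r = 2.4 − 0.9 = 1.5
N=3: Q̂ = -4 + 4.9·3 = 10.7; r = 8.2 − 10.7 = -2.5
N=5: Q̂ = -4 + 4.9·5 = 20.5; r = 21.5 − 20.5 = 1
N=7: Q̂ = -4 + 4.9·7 = 30.3; r = 28.3 − 30.3 = -2
N=10: Q̂ = -4 + 4.9·10 = 45; r = 46.5 − 45 = 1.5
N=11: Q̂ = -4 + 4.9·11 = 49.9; r = 50.9 − 49.9 = 1
N=12: Q̂ = -4 + 4.9·12 = 54.8; r = 56.8 − 54.8 = 2
N=14: Q̂ = -4 + 4.9·14 = 64.6; r = 62.1 − 64.6 = -2.5
SSE = 2.25 + 6.25 + 1 + 4 + 2.25 + 1 + 4 + 6.25 = 27
s = √(27/6) = √4.5 ≈ 2.121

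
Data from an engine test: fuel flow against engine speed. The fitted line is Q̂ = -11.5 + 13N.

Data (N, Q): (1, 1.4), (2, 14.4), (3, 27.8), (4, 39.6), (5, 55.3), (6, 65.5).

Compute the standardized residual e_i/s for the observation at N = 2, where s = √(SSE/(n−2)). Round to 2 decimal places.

-0.09

N=1: Q̂ = -11.5 + 13·1 = 1.5; e = 1.4 − 1.5 = -0.1
N=2: Q̂ = -11.5 + 13·2 = 14.5; e = 14.4 − 14.5 = -0.1
N=3: Q̂ = -11.5 + 13·3 = 27.5; e = 27.8 − 27.5 = 0.3
N=4: Q̂ = -11.5 + 13·4 = 40.5; e = 39.6 − 40.5 = -0.9
N=5: Q̂ = -11.5 + 13·5 = 53.5; e = 55.3 − 53.5 = 1.8
N=6: Q̂ = -11.5 + 13·6 = 66.5; e = 65.5 − 66.5 = -1
SSE = 0.01 + 0.01 + 0.09 + 0.81 + 3.24 + 1 = 5.16
s = √(5.16/4) = 1.13578
e/s = -0.1 / 1.13578 = -0.09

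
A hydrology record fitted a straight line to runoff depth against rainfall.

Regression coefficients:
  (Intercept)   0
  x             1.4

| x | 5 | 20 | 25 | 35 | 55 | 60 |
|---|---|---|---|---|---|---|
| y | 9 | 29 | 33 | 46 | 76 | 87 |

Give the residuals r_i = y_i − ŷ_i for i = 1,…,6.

x=5: ŷ = 1.4·5 = 7; r = 9 − 7 = 2
x=20: ŷ = 1.4·20 = 28; r = 29 − 28 = 1
x=25: ŷ = 1.4·25 = 35; r = 33 − 35 = -2
x=35: ŷ = 1.4·35 = 49; r = 46 − 49 = -3
x=55: ŷ = 1.4·55 = 77; r = 76 − 77 = -1
x=60: ŷ = 1.4·60 = 84; r = 87 − 84 = 3

2, 1, -2, -3, -1, 3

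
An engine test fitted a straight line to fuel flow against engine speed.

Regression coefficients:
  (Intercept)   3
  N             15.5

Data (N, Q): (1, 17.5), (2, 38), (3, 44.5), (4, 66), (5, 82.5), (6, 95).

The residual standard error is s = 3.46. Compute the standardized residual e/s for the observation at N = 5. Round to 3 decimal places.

0.578

ŷ = 3 + 15.5·5 = 80.5
e = 82.5 − 80.5 = 2
e/s = 2 / 3.46 = 0.578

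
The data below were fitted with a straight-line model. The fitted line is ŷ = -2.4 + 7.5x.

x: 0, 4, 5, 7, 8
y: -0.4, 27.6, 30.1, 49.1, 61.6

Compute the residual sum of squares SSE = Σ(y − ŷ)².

SSE = 46

x=0: ŷ = -2.4 + 7.5·0 = -2.4; e = -0.4 − (-2.4) = 2
x=4: ŷ = -2.4 + 7.5·4 = 27.6; e = 27.6 − 27.6 = 0
x=5: ŷ = -2.4 + 7.5·5 = 35.1; e = 30.1 − 35.1 = -5
x=7: ŷ = -2.4 + 7.5·7 = 50.1; e = 49.1 − 50.1 = -1
x=8: ŷ = -2.4 + 7.5·8 = 57.6; e = 61.6 − 57.6 = 4
SSE = 4 + 0 + 25 + 1 + 16 = 46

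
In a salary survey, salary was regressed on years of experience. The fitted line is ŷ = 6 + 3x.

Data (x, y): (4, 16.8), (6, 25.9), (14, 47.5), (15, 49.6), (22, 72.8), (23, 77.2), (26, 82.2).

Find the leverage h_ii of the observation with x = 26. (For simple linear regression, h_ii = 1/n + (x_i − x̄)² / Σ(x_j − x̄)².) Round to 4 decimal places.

x̄ = (4 + 6 + 14 + 15 + 22 + 23 + 26)/7 = 15.7143
Σ(x − x̄)² = 137.224 + 94.3673 + 2.93878 + 0.510204 + 39.5102 + 53.0816 + 105.796 = 433.429
h = 1/7 + (10.2857)²/433.429 = 0.142857 + 0.244091 = 0.3869

h = 0.3869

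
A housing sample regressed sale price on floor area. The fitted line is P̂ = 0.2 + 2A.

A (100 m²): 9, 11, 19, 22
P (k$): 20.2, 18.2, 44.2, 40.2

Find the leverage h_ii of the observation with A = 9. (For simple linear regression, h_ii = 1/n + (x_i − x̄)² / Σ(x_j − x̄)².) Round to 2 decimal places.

h = 0.58

Ā = (9 + 11 + 19 + 22)/4 = 15.25
Σ(A − Ā)² = 39.0625 + 18.0625 + 14.0625 + 45.5625 = 116.75
h = 1/4 + (-6.25)²/116.75 = 0.25 + 0.334582 = 0.58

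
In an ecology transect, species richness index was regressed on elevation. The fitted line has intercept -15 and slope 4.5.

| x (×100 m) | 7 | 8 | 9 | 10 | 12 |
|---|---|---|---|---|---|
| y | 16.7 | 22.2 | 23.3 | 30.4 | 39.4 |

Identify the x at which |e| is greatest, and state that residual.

x = 9, e = -2.2

x=7: ŷ = -15 + 4.5·7 = 16.5; e = 16.7 − 16.5 = 0.2
x=8: ŷ = -15 + 4.5·8 = 21; e = 22.2 − 21 = 1.2
x=9: ŷ = -15 + 4.5·9 = 25.5; e = 23.3 − 25.5 = -2.2
x=10: ŷ = -15 + 4.5·10 = 30; e = 30.4 − 30 = 0.4
x=12: ŷ = -15 + 4.5·12 = 39; e = 39.4 − 39 = 0.4
Largest |e| is 2.2 at x = 9, residual -2.2.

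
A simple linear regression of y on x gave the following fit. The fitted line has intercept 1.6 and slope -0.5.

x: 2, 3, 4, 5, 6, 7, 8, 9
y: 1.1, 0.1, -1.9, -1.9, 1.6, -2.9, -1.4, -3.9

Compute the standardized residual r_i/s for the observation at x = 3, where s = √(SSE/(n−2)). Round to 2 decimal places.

x=2: ŷ = 1.6 − 0.5·2 = 0.6; r = 1.1 − 0.6 = 0.5
x=3: ŷ = 1.6 − 0.5·3 = 0.1; r = 0.1 − 0.1 = 0
x=4: ŷ = 1.6 − 0.5·4 = -0.4; r = -1.9 − (-0.4) = -1.5
x=5: ŷ = 1.6 − 0.5·5 = -0.9; r = -1.9 − (-0.9) = -1
x=6: ŷ = 1.6 − 0.5·6 = -1.4; r = 1.6 − (-1.4) = 3
x=7: ŷ = 1.6 − 0.5·7 = -1.9; r = -2.9 − (-1.9) = -1
x=8: ŷ = 1.6 − 0.5·8 = -2.4; r = -1.4 − (-2.4) = 1
x=9: ŷ = 1.6 − 0.5·9 = -2.9; r = -3.9 − (-2.9) = -1
SSE = 0.25 + 0 + 2.25 + 1 + 9 + 1 + 1 + 1 = 15.5
s = √(15.5/6) = 1.60728
r/s = 0 / 1.60728 = 0.00

0.00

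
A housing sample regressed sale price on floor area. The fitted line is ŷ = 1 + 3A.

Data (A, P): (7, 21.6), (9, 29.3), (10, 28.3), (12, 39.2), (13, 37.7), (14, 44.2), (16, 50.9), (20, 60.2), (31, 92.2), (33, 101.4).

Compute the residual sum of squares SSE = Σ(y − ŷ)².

SSE = 30.16

A=7: ŷ = 1 + 3·7 = 22; r = 21.6 − 22 = -0.4
A=9: ŷ = 1 + 3·9 = 28; r = 29.3 − 28 = 1.3
A=10: ŷ = 1 + 3·10 = 31; r = 28.3 − 31 = -2.7
A=12: ŷ = 1 + 3·12 = 37; r = 39.2 − 37 = 2.2
A=13: ŷ = 1 + 3·13 = 40; r = 37.7 − 40 = -2.3
A=14: ŷ = 1 + 3·14 = 43; r = 44.2 − 43 = 1.2
A=16: ŷ = 1 + 3·16 = 49; r = 50.9 − 49 = 1.9
A=20: ŷ = 1 + 3·20 = 61; r = 60.2 − 61 = -0.8
A=31: ŷ = 1 + 3·31 = 94; r = 92.2 − 94 = -1.8
A=33: ŷ = 1 + 3·33 = 100; r = 101.4 − 100 = 1.4
SSE = 0.16 + 1.69 + 7.29 + 4.84 + 5.29 + 1.44 + 3.61 + 0.64 + 3.24 + 1.96 = 30.16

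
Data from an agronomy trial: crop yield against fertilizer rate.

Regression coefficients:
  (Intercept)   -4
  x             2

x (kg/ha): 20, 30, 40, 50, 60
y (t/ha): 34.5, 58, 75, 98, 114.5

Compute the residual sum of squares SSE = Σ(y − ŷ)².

SSE = 13.5

x=20: ŷ = -4 + 2·20 = 36; r = 34.5 − 36 = -1.5
x=30: ŷ = -4 + 2·30 = 56; r = 58 − 56 = 2
x=40: ŷ = -4 + 2·40 = 76; r = 75 − 76 = -1
x=50: ŷ = -4 + 2·50 = 96; r = 98 − 96 = 2
x=60: ŷ = -4 + 2·60 = 116; r = 114.5 − 116 = -1.5
SSE = 2.25 + 4 + 1 + 4 + 2.25 = 13.5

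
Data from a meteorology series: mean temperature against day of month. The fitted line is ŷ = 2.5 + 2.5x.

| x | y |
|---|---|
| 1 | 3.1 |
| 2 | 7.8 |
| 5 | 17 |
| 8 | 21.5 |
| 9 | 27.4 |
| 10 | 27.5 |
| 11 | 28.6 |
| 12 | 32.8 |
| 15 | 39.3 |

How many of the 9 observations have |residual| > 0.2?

x=1: ŷ = 2.5 + 2.5·1 = 5; e = 3.1 − 5 = -1.9
x=2: ŷ = 2.5 + 2.5·2 = 7.5; e = 7.8 − 7.5 = 0.3
x=5: ŷ = 2.5 + 2.5·5 = 15; e = 17 − 15 = 2
x=8: ŷ = 2.5 + 2.5·8 = 22.5; e = 21.5 − 22.5 = -1
x=9: ŷ = 2.5 + 2.5·9 = 25; e = 27.4 − 25 = 2.4
x=10: ŷ = 2.5 + 2.5·10 = 27.5; e = 27.5 − 27.5 = 0
x=11: ŷ = 2.5 + 2.5·11 = 30; e = 28.6 − 30 = -1.4
x=12: ŷ = 2.5 + 2.5·12 = 32.5; e = 32.8 − 32.5 = 0.3
x=15: ŷ = 2.5 + 2.5·15 = 40; e = 39.3 − 40 = -0.7
|e| > 0.2: x=1 (|e|=1.9), x=2 (|e|=0.3), x=5 (|e|=2), x=8 (|e|=1), x=9 (|e|=2.4), x=11 (|e|=1.4), x=12 (|e|=0.3), x=15 (|e|=0.7) → 8

8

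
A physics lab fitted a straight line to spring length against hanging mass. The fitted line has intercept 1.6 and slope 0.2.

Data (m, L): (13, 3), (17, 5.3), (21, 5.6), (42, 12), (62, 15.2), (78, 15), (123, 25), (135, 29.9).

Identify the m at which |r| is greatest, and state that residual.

m=13: L̂ = 1.6 + 0.2·13 = 4.2; r = 3 − 4.2 = -1.2
m=17: L̂ = 1.6 + 0.2·17 = 5; r = 5.3 − 5 = 0.3
m=21: L̂ = 1.6 + 0.2·21 = 5.8; r = 5.6 − 5.8 = -0.2
m=42: L̂ = 1.6 + 0.2·42 = 10; r = 12 − 10 = 2
m=62: L̂ = 1.6 + 0.2·62 = 14; r = 15.2 − 14 = 1.2
m=78: L̂ = 1.6 + 0.2·78 = 17.2; r = 15 − 17.2 = -2.2
m=123: L̂ = 1.6 + 0.2·123 = 26.2; r = 25 − 26.2 = -1.2
m=135: L̂ = 1.6 + 0.2·135 = 28.6; r = 29.9 − 28.6 = 1.3
Largest |r| is 2.2 at m = 78, residual -2.2.

m = 78, r = -2.2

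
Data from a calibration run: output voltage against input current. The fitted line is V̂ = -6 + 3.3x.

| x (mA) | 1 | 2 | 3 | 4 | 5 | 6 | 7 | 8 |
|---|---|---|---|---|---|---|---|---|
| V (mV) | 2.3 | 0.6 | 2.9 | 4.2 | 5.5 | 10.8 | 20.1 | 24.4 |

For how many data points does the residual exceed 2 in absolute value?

6

x=1: V̂ = -6 + 3.3·1 = -2.7; r = 2.3 − (-2.7) = 5
x=2: V̂ = -6 + 3.3·2 = 0.6; r = 0.6 − 0.6 = 0
x=3: V̂ = -6 + 3.3·3 = 3.9; r = 2.9 − 3.9 = -1
x=4: V̂ = -6 + 3.3·4 = 7.2; r = 4.2 − 7.2 = -3
x=5: V̂ = -6 + 3.3·5 = 10.5; r = 5.5 − 10.5 = -5
x=6: V̂ = -6 + 3.3·6 = 13.8; r = 10.8 − 13.8 = -3
x=7: V̂ = -6 + 3.3·7 = 17.1; r = 20.1 − 17.1 = 3
x=8: V̂ = -6 + 3.3·8 = 20.4; r = 24.4 − 20.4 = 4
|r| > 2: x=1 (|r|=5), x=4 (|r|=3), x=5 (|r|=5), x=6 (|r|=3), x=7 (|r|=3), x=8 (|r|=4) → 6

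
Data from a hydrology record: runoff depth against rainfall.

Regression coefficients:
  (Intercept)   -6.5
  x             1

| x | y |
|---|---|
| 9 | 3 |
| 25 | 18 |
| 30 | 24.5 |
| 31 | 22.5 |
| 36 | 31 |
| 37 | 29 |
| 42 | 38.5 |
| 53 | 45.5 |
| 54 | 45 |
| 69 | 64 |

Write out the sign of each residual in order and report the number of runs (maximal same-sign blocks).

9 runs

x=9: ŷ = -6.5 + 9 = 2.5; e = 3 − 2.5 = 0.5
x=25: ŷ = -6.5 + 25 = 18.5; e = 18 − 18.5 = -0.5
x=30: ŷ = -6.5 + 30 = 23.5; e = 24.5 − 23.5 = 1
x=31: ŷ = -6.5 + 31 = 24.5; e = 22.5 − 24.5 = -2
x=36: ŷ = -6.5 + 36 = 29.5; e = 31 − 29.5 = 1.5
x=37: ŷ = -6.5 + 37 = 30.5; e = 29 − 30.5 = -1.5
x=42: ŷ = -6.5 + 42 = 35.5; e = 38.5 − 35.5 = 3
x=53: ŷ = -6.5 + 53 = 46.5; e = 45.5 − 46.5 = -1
x=54: ŷ = -6.5 + 54 = 47.5; e = 45 − 47.5 = -2.5
x=69: ŷ = -6.5 + 69 = 62.5; e = 64 − 62.5 = 1.5
Signs: + − + − + − + − − +
Runs: +×1, −×1, +×1, −×1, +×1, −×1, +×1, −×2, +×1 → 9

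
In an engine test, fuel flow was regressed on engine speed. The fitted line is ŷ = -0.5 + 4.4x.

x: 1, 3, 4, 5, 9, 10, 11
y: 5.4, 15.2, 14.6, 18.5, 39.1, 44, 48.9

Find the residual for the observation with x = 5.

ŷ = -0.5 + 4.4·5 = 21.5
r = 18.5 − 21.5 = -3

r = -3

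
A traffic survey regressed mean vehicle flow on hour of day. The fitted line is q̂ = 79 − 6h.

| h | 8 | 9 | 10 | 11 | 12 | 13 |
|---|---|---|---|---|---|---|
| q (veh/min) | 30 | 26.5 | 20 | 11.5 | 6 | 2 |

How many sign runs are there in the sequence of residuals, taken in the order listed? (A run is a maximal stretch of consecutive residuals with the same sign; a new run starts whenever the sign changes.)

h=8: q̂ = 79 − 6·8 = 31; r = 30 − 31 = -1
h=9: q̂ = 79 − 6·9 = 25; r = 26.5 − 25 = 1.5
h=10: q̂ = 79 − 6·10 = 19; r = 20 − 19 = 1
h=11: q̂ = 79 − 6·11 = 13; r = 11.5 − 13 = -1.5
h=12: q̂ = 79 − 6·12 = 7; r = 6 − 7 = -1
h=13: q̂ = 79 − 6·13 = 1; r = 2 − 1 = 1
Signs: − + + − − +
Runs: −×1, +×2, −×2, +×1 → 4

4 runs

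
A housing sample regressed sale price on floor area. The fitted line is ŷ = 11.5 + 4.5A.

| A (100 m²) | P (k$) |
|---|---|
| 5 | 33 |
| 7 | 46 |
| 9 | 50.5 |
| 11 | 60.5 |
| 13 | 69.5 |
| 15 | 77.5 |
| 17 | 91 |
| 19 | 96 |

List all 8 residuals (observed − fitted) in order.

A=5: ŷ = 11.5 + 4.5·5 = 34; e = 33 − 34 = -1
A=7: ŷ = 11.5 + 4.5·7 = 43; e = 46 − 43 = 3
A=9: ŷ = 11.5 + 4.5·9 = 52; e = 50.5 − 52 = -1.5
A=11: ŷ = 11.5 + 4.5·11 = 61; e = 60.5 − 61 = -0.5
A=13: ŷ = 11.5 + 4.5·13 = 70; e = 69.5 − 70 = -0.5
A=15: ŷ = 11.5 + 4.5·15 = 79; e = 77.5 − 79 = -1.5
A=17: ŷ = 11.5 + 4.5·17 = 88; e = 91 − 88 = 3
A=19: ŷ = 11.5 + 4.5·19 = 97; e = 96 − 97 = -1

-1, 3, -1.5, -0.5, -0.5, -1.5, 3, -1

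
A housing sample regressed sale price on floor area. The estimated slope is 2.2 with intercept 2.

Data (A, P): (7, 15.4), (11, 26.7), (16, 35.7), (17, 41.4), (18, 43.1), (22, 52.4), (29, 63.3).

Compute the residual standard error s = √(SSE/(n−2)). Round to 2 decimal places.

s = 2.14

A=7: P̂ = 2 + 2.2·7 = 17.4; r = 15.4 − 17.4 = -2
A=11: P̂ = 2 + 2.2·11 = 26.2; r = 26.7 − 26.2 = 0.5
A=16: P̂ = 2 + 2.2·16 = 37.2; r = 35.7 − 37.2 = -1.5
A=17: P̂ = 2 + 2.2·17 = 39.4; r = 41.4 − 39.4 = 2
A=18: P̂ = 2 + 2.2·18 = 41.6; r = 43.1 − 41.6 = 1.5
A=22: P̂ = 2 + 2.2·22 = 50.4; r = 52.4 − 50.4 = 2
A=29: P̂ = 2 + 2.2·29 = 65.8; r = 63.3 − 65.8 = -2.5
SSE = 4 + 0.25 + 2.25 + 4 + 2.25 + 4 + 6.25 = 23
s = √(23/5) = √4.6 ≈ 2.14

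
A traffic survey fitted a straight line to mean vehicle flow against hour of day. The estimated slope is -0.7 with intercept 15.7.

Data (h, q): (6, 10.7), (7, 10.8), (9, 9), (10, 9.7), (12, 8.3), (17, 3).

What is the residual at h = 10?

e = 1

ŷ = 15.7 − 0.7·10 = 8.7
e = 9.7 − 8.7 = 1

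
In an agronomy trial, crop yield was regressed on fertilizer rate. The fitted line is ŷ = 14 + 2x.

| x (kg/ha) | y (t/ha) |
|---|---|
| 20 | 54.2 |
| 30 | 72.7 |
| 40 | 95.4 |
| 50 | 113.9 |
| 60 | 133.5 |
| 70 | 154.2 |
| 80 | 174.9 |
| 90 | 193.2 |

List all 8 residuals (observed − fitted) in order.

0.2, -1.3, 1.4, -0.1, -0.5, 0.2, 0.9, -0.8

x=20: ŷ = 14 + 2·20 = 54; e = 54.2 − 54 = 0.2
x=30: ŷ = 14 + 2·30 = 74; e = 72.7 − 74 = -1.3
x=40: ŷ = 14 + 2·40 = 94; e = 95.4 − 94 = 1.4
x=50: ŷ = 14 + 2·50 = 114; e = 113.9 − 114 = -0.1
x=60: ŷ = 14 + 2·60 = 134; e = 133.5 − 134 = -0.5
x=70: ŷ = 14 + 2·70 = 154; e = 154.2 − 154 = 0.2
x=80: ŷ = 14 + 2·80 = 174; e = 174.9 − 174 = 0.9
x=90: ŷ = 14 + 2·90 = 194; e = 193.2 − 194 = -0.8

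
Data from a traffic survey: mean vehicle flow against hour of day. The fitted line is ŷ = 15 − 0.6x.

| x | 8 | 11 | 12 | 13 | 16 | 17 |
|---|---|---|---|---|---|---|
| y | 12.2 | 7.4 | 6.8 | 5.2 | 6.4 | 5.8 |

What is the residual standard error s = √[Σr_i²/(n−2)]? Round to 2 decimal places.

x=8: ŷ = 15 − 0.6·8 = 10.2; r = 12.2 − 10.2 = 2
x=11: ŷ = 15 − 0.6·11 = 8.4; r = 7.4 − 8.4 = -1
x=12: ŷ = 15 − 0.6·12 = 7.8; r = 6.8 − 7.8 = -1
x=13: ŷ = 15 − 0.6·13 = 7.2; r = 5.2 − 7.2 = -2
x=16: ŷ = 15 − 0.6·16 = 5.4; r = 6.4 − 5.4 = 1
x=17: ŷ = 15 − 0.6·17 = 4.8; r = 5.8 − 4.8 = 1
SSE = 4 + 1 + 1 + 4 + 1 + 1 = 12
s = √(12/4) = √3 ≈ 1.73

s = 1.73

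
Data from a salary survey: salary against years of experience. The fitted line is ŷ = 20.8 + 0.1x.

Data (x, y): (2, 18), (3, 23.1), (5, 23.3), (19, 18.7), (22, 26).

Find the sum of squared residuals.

x=2: ŷ = 20.8 + 0.1·2 = 21; e = 18 − 21 = -3
x=3: ŷ = 20.8 + 0.1·3 = 21.1; e = 23.1 − 21.1 = 2
x=5: ŷ = 20.8 + 0.1·5 = 21.3; e = 23.3 − 21.3 = 2
x=19: ŷ = 20.8 + 0.1·19 = 22.7; e = 18.7 − 22.7 = -4
x=22: ŷ = 20.8 + 0.1·22 = 23; e = 26 − 23 = 3
SSE = 9 + 4 + 4 + 16 + 9 = 42

SSE = 42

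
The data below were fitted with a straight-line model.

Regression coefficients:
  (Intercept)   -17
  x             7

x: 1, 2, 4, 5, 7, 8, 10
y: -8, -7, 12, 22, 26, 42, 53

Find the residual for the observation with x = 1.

e = 2

ŷ = -17 + 7·1 = -10
e = -8 − (-10) = 2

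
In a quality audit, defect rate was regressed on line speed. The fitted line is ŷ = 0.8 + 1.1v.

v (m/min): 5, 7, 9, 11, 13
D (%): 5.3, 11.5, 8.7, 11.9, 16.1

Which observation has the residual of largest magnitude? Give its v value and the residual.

v = 7, r = 3

v=5: ŷ = 0.8 + 1.1·5 = 6.3; r = 5.3 − 6.3 = -1
v=7: ŷ = 0.8 + 1.1·7 = 8.5; r = 11.5 − 8.5 = 3
v=9: ŷ = 0.8 + 1.1·9 = 10.7; r = 8.7 − 10.7 = -2
v=11: ŷ = 0.8 + 1.1·11 = 12.9; r = 11.9 − 12.9 = -1
v=13: ŷ = 0.8 + 1.1·13 = 15.1; r = 16.1 − 15.1 = 1
Largest |r| is 3 at v = 7, residual 3.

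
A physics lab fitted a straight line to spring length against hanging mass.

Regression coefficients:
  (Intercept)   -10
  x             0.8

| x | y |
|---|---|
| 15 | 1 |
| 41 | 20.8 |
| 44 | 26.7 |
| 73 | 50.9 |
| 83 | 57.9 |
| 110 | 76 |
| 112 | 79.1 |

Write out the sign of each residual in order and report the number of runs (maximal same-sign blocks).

x=15: ŷ = -10 + 0.8·15 = 2; e = 1 − 2 = -1
x=41: ŷ = -10 + 0.8·41 = 22.8; e = 20.8 − 22.8 = -2
x=44: ŷ = -10 + 0.8·44 = 25.2; e = 26.7 − 25.2 = 1.5
x=73: ŷ = -10 + 0.8·73 = 48.4; e = 50.9 − 48.4 = 2.5
x=83: ŷ = -10 + 0.8·83 = 56.4; e = 57.9 − 56.4 = 1.5
x=110: ŷ = -10 + 0.8·110 = 78; e = 76 − 78 = -2
x=112: ŷ = -10 + 0.8·112 = 79.6; e = 79.1 − 79.6 = -0.5
Signs: − − + + + − −
Runs: −×2, +×3, −×2 → 3

3 runs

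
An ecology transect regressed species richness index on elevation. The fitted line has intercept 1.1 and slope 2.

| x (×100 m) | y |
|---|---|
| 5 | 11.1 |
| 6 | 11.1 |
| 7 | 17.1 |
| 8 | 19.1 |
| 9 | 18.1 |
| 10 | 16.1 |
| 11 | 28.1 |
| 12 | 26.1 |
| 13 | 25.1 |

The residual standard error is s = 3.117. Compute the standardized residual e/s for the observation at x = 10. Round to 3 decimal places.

-1.604

ŷ = 1.1 + 2·10 = 21.1
e = 16.1 − 21.1 = -5
e/s = -5 / 3.117 = -1.604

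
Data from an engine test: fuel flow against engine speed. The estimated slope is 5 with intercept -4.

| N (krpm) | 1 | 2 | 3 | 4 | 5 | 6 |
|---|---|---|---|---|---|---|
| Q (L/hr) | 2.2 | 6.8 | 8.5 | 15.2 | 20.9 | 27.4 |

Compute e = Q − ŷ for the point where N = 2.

e = 0.8

ŷ = -4 + 5·2 = 6
e = 6.8 − 6 = 0.8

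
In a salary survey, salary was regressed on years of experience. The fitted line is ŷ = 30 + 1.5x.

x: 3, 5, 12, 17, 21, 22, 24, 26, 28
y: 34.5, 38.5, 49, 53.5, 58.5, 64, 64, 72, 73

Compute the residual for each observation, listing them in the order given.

0, 1, 1, -2, -3, 1, -2, 3, 1

x=3: ŷ = 30 + 1.5·3 = 34.5; r = 34.5 − 34.5 = 0
x=5: ŷ = 30 + 1.5·5 = 37.5; r = 38.5 − 37.5 = 1
x=12: ŷ = 30 + 1.5·12 = 48; r = 49 − 48 = 1
x=17: ŷ = 30 + 1.5·17 = 55.5; r = 53.5 − 55.5 = -2
x=21: ŷ = 30 + 1.5·21 = 61.5; r = 58.5 − 61.5 = -3
x=22: ŷ = 30 + 1.5·22 = 63; r = 64 − 63 = 1
x=24: ŷ = 30 + 1.5·24 = 66; r = 64 − 66 = -2
x=26: ŷ = 30 + 1.5·26 = 69; r = 72 − 69 = 3
x=28: ŷ = 30 + 1.5·28 = 72; r = 73 − 72 = 1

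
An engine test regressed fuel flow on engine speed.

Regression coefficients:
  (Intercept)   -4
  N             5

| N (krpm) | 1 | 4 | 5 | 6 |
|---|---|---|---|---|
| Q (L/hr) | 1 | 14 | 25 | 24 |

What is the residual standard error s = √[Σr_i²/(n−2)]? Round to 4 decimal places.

s = 3.4641

N=1: ŷ = -4 + 5·1 = 1; r = 1 − 1 = 0
N=4: ŷ = -4 + 5·4 = 16; r = 14 − 16 = -2
N=5: ŷ = -4 + 5·5 = 21; r = 25 − 21 = 4
N=6: ŷ = -4 + 5·6 = 26; r = 24 − 26 = -2
SSE = 0 + 4 + 16 + 4 = 24
s = √(24/2) = √12 ≈ 3.4641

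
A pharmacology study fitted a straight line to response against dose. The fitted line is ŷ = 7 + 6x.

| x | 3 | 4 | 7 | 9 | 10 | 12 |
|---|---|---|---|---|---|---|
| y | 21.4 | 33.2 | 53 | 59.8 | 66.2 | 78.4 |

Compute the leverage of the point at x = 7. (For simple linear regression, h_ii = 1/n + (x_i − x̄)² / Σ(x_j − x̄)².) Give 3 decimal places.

x̄ = (3 + 4 + 7 + 9 + 10 + 12)/6 = 7.5
Σ(x − x̄)² = 20.25 + 12.25 + 0.25 + 2.25 + 6.25 + 20.25 = 61.5
h = 1/6 + (-0.5)²/61.5 = 0.166667 + 0.00406504 = 0.171

h = 0.171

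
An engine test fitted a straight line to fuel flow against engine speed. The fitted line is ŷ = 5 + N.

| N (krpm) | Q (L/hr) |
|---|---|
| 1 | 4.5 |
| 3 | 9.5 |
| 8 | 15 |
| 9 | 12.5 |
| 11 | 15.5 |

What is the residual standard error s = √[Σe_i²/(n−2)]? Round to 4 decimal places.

N=1: ŷ = 5 + 1 = 6; e = 4.5 − 6 = -1.5
N=3: ŷ = 5 + 3 = 8; e = 9.5 − 8 = 1.5
N=8: ŷ = 5 + 8 = 13; e = 15 − 13 = 2
N=9: ŷ = 5 + 9 = 14; e = 12.5 − 14 = -1.5
N=11: ŷ = 5 + 11 = 16; e = 15.5 − 16 = -0.5
SSE = 2.25 + 2.25 + 4 + 2.25 + 0.25 = 11
s = √(11/3) = √3.66667 ≈ 1.9149

s = 1.9149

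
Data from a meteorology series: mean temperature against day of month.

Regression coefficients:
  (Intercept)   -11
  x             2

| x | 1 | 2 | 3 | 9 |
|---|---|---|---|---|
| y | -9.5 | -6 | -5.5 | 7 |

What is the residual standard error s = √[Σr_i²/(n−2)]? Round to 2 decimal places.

s = 0.87

x=1: ŷ = -11 + 2·1 = -9; r = -9.5 − (-9) = -0.5
x=2: ŷ = -11 + 2·2 = -7; r = -6 − (-7) = 1
x=3: ŷ = -11 + 2·3 = -5; r = -5.5 − (-5) = -0.5
x=9: ŷ = -11 + 2·9 = 7; r = 7 − 7 = 0
SSE = 0.25 + 1 + 0.25 + 0 = 1.5
s = √(1.5/2) = √0.75 ≈ 0.87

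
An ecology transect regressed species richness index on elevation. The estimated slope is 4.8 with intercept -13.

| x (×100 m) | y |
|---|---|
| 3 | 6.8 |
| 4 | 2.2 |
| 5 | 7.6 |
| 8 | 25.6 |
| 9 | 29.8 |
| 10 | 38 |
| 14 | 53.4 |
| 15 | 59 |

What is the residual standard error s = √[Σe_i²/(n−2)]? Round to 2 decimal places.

s = 3.33

x=3: ŷ = -13 + 4.8·3 = 1.4; e = 6.8 − 1.4 = 5.4
x=4: ŷ = -13 + 4.8·4 = 6.2; e = 2.2 − 6.2 = -4
x=5: ŷ = -13 + 4.8·5 = 11; e = 7.6 − 11 = -3.4
x=8: ŷ = -13 + 4.8·8 = 25.4; e = 25.6 − 25.4 = 0.2
x=9: ŷ = -13 + 4.8·9 = 30.2; e = 29.8 − 30.2 = -0.4
x=10: ŷ = -13 + 4.8·10 = 35; e = 38 − 35 = 3
x=14: ŷ = -13 + 4.8·14 = 54.2; e = 53.4 − 54.2 = -0.8
x=15: ŷ = -13 + 4.8·15 = 59; e = 59 − 59 = 0
SSE = 29.16 + 16 + 11.56 + 0.04 + 0.16 + 9 + 0.64 + 0 = 66.56
s = √(66.56/6) = √11.0933 ≈ 3.33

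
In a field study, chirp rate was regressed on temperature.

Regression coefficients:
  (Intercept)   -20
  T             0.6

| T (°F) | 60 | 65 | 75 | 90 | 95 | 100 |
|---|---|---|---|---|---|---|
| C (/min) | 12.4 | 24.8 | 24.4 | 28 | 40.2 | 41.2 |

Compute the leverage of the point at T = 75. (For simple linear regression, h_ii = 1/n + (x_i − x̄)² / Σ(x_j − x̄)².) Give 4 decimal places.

T̄ = (60 + 65 + 75 + 90 + 95 + 100)/6 = 80.8333
Σ(T − T̄)² = 434.028 + 250.694 + 34.0278 + 84.0278 + 200.694 + 367.361 = 1370.83
h = 1/6 + (-5.83333)²/1370.83 = 0.166667 + 0.0248227 = 0.1915

h = 0.1915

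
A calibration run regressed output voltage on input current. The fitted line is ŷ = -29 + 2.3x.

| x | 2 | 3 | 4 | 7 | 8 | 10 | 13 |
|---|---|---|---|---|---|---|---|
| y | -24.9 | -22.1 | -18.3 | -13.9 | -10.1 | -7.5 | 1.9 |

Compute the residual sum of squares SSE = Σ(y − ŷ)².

x=2: ŷ = -29 + 2.3·2 = -24.4; r = -24.9 − (-24.4) = -0.5
x=3: ŷ = -29 + 2.3·3 = -22.1; r = -22.1 − (-22.1) = 0
x=4: ŷ = -29 + 2.3·4 = -19.8; r = -18.3 − (-19.8) = 1.5
x=7: ŷ = -29 + 2.3·7 = -12.9; r = -13.9 − (-12.9) = -1
x=8: ŷ = -29 + 2.3·8 = -10.6; r = -10.1 − (-10.6) = 0.5
x=10: ŷ = -29 + 2.3·10 = -6; r = -7.5 − (-6) = -1.5
x=13: ŷ = -29 + 2.3·13 = 0.9; r = 1.9 − 0.9 = 1
SSE = 0.25 + 0 + 2.25 + 1 + 0.25 + 2.25 + 1 = 7

SSE = 7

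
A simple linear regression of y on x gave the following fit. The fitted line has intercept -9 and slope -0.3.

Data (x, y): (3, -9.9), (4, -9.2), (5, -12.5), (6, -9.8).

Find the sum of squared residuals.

SSE = 6

x=3: ŷ = -9 − 0.3·3 = -9.9; e = -9.9 − (-9.9) = 0
x=4: ŷ = -9 − 0.3·4 = -10.2; e = -9.2 − (-10.2) = 1
x=5: ŷ = -9 − 0.3·5 = -10.5; e = -12.5 − (-10.5) = -2
x=6: ŷ = -9 − 0.3·6 = -10.8; e = -9.8 − (-10.8) = 1
SSE = 0 + 1 + 4 + 1 = 6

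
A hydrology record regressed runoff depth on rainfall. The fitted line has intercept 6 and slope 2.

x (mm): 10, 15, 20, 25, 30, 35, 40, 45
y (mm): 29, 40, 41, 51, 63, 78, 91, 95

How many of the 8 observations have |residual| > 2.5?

6

x=10: ŷ = 6 + 2·10 = 26; e = 29 − 26 = 3
x=15: ŷ = 6 + 2·15 = 36; e = 40 − 36 = 4
x=20: ŷ = 6 + 2·20 = 46; e = 41 − 46 = -5
x=25: ŷ = 6 + 2·25 = 56; e = 51 − 56 = -5
x=30: ŷ = 6 + 2·30 = 66; e = 63 − 66 = -3
x=35: ŷ = 6 + 2·35 = 76; e = 78 − 76 = 2
x=40: ŷ = 6 + 2·40 = 86; e = 91 − 86 = 5
x=45: ŷ = 6 + 2·45 = 96; e = 95 − 96 = -1
|e| > 2.5: x=10 (|e|=3), x=15 (|e|=4), x=20 (|e|=5), x=25 (|e|=5), x=30 (|e|=3), x=40 (|e|=5) → 6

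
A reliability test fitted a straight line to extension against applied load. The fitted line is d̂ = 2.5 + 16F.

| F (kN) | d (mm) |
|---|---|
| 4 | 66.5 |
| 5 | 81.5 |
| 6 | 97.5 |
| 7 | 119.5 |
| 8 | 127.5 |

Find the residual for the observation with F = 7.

d̂ = 2.5 + 16·7 = 114.5
e = 119.5 − 114.5 = 5

e = 5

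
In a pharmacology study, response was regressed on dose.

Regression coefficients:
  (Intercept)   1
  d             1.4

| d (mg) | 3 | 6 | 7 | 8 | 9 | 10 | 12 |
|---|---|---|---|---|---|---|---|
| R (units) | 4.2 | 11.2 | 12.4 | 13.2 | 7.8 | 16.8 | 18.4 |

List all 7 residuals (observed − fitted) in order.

d=3: ŷ = 1 + 1.4·3 = 5.2; e = 4.2 − 5.2 = -1
d=6: ŷ = 1 + 1.4·6 = 9.4; e = 11.2 − 9.4 = 1.8
d=7: ŷ = 1 + 1.4·7 = 10.8; e = 12.4 − 10.8 = 1.6
d=8: ŷ = 1 + 1.4·8 = 12.2; e = 13.2 − 12.2 = 1
d=9: ŷ = 1 + 1.4·9 = 13.6; e = 7.8 − 13.6 = -5.8
d=10: ŷ = 1 + 1.4·10 = 15; e = 16.8 − 15 = 1.8
d=12: ŷ = 1 + 1.4·12 = 17.8; e = 18.4 − 17.8 = 0.6

-1, 1.8, 1.6, 1, -5.8, 1.8, 0.6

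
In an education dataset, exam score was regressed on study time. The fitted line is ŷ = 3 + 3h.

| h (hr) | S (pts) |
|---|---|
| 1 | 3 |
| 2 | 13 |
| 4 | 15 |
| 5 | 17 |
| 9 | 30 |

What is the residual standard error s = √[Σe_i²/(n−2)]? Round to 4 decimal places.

h=1: ŷ = 3 + 3·1 = 6; e = 3 − 6 = -3
h=2: ŷ = 3 + 3·2 = 9; e = 13 − 9 = 4
h=4: ŷ = 3 + 3·4 = 15; e = 15 − 15 = 0
h=5: ŷ = 3 + 3·5 = 18; e = 17 − 18 = -1
h=9: ŷ = 3 + 3·9 = 30; e = 30 − 30 = 0
SSE = 9 + 16 + 0 + 1 + 0 = 26
s = √(26/3) = √8.66667 ≈ 2.9439

s = 2.9439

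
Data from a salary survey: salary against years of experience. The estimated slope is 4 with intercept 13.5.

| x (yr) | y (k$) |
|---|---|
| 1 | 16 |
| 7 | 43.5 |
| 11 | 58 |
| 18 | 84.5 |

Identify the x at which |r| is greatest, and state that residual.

x = 7, r = 2

x=1: ŷ = 13.5 + 4·1 = 17.5; r = 16 − 17.5 = -1.5
x=7: ŷ = 13.5 + 4·7 = 41.5; r = 43.5 − 41.5 = 2
x=11: ŷ = 13.5 + 4·11 = 57.5; r = 58 − 57.5 = 0.5
x=18: ŷ = 13.5 + 4·18 = 85.5; r = 84.5 − 85.5 = -1
Largest |r| is 2 at x = 7, residual 2.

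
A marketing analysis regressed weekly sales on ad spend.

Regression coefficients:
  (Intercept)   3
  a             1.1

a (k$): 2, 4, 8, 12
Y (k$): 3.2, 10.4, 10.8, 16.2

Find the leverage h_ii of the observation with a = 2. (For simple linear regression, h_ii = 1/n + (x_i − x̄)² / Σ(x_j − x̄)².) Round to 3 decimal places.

ā = (2 + 4 + 8 + 12)/4 = 6.5
Σ(a − ā)² = 20.25 + 6.25 + 2.25 + 30.25 = 59
h = 1/4 + (-4.5)²/59 = 0.25 + 0.34322 = 0.593

h = 0.593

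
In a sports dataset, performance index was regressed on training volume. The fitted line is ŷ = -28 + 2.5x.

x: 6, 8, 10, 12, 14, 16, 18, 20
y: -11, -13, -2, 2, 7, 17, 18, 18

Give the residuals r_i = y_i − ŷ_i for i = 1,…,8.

x=6: ŷ = -28 + 2.5·6 = -13; r = -11 − (-13) = 2
x=8: ŷ = -28 + 2.5·8 = -8; r = -13 − (-8) = -5
x=10: ŷ = -28 + 2.5·10 = -3; r = -2 − (-3) = 1
x=12: ŷ = -28 + 2.5·12 = 2; r = 2 − 2 = 0
x=14: ŷ = -28 + 2.5·14 = 7; r = 7 − 7 = 0
x=16: ŷ = -28 + 2.5·16 = 12; r = 17 − 12 = 5
x=18: ŷ = -28 + 2.5·18 = 17; r = 18 − 17 = 1
x=20: ŷ = -28 + 2.5·20 = 22; r = 18 − 22 = -4

2, -5, 1, 0, 0, 5, 1, -4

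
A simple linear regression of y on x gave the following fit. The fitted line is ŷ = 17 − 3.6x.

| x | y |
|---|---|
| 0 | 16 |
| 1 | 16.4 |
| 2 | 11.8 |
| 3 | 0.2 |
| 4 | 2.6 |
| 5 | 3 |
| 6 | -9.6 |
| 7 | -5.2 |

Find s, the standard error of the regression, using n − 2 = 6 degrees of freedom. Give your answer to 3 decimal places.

s = 4.082

x=0: ŷ = 17 − 3.6·0 = 17; e = 16 − 17 = -1
x=1: ŷ = 17 − 3.6·1 = 13.4; e = 16.4 − 13.4 = 3
x=2: ŷ = 17 − 3.6·2 = 9.8; e = 11.8 − 9.8 = 2
x=3: ŷ = 17 − 3.6·3 = 6.2; e = 0.2 − 6.2 = -6
x=4: ŷ = 17 − 3.6·4 = 2.6; e = 2.6 − 2.6 = 0
x=5: ŷ = 17 − 3.6·5 = -1; e = 3 − (-1) = 4
x=6: ŷ = 17 − 3.6·6 = -4.6; e = -9.6 − (-4.6) = -5
x=7: ŷ = 17 − 3.6·7 = -8.2; e = -5.2 − (-8.2) = 3
SSE = 1 + 9 + 4 + 36 + 0 + 16 + 25 + 9 = 100
s = √(100/6) = √16.6667 ≈ 4.082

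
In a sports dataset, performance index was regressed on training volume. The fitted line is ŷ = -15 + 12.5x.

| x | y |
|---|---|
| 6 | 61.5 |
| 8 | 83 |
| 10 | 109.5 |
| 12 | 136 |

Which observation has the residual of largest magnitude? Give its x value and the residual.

x=6: ŷ = -15 + 12.5·6 = 60; e = 61.5 − 60 = 1.5
x=8: ŷ = -15 + 12.5·8 = 85; e = 83 − 85 = -2
x=10: ŷ = -15 + 12.5·10 = 110; e = 109.5 − 110 = -0.5
x=12: ŷ = -15 + 12.5·12 = 135; e = 136 − 135 = 1
Largest |e| is 2 at x = 8, residual -2.

x = 8, e = -2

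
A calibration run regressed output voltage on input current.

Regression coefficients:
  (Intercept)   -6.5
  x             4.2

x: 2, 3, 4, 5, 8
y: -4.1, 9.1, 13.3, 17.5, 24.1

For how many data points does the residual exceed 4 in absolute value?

x=2: ŷ = -6.5 + 4.2·2 = 1.9; r = -4.1 − 1.9 = -6
x=3: ŷ = -6.5 + 4.2·3 = 6.1; r = 9.1 − 6.1 = 3
x=4: ŷ = -6.5 + 4.2·4 = 10.3; r = 13.3 − 10.3 = 3
x=5: ŷ = -6.5 + 4.2·5 = 14.5; r = 17.5 − 14.5 = 3
x=8: ŷ = -6.5 + 4.2·8 = 27.1; r = 24.1 − 27.1 = -3
|r| > 4: x=2 (|r|=6) → 1

1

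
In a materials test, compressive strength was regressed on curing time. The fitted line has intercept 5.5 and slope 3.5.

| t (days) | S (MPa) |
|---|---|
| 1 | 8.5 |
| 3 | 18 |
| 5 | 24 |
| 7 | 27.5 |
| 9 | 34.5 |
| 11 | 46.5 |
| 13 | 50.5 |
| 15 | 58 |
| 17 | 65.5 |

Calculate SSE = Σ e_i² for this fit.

t=1: Ŝ = 5.5 + 3.5·1 = 9; e = 8.5 − 9 = -0.5
t=3: Ŝ = 5.5 + 3.5·3 = 16; e = 18 − 16 = 2
t=5: Ŝ = 5.5 + 3.5·5 = 23; e = 24 − 23 = 1
t=7: Ŝ = 5.5 + 3.5·7 = 30; e = 27.5 − 30 = -2.5
t=9: Ŝ = 5.5 + 3.5·9 = 37; e = 34.5 − 37 = -2.5
t=11: Ŝ = 5.5 + 3.5·11 = 44; e = 46.5 − 44 = 2.5
t=13: Ŝ = 5.5 + 3.5·13 = 51; e = 50.5 − 51 = -0.5
t=15: Ŝ = 5.5 + 3.5·15 = 58; e = 58 − 58 = 0
t=17: Ŝ = 5.5 + 3.5·17 = 65; e = 65.5 − 65 = 0.5
SSE = 0.25 + 4 + 1 + 6.25 + 6.25 + 6.25 + 0.25 + 0 + 0.25 = 24.5

SSE = 24.5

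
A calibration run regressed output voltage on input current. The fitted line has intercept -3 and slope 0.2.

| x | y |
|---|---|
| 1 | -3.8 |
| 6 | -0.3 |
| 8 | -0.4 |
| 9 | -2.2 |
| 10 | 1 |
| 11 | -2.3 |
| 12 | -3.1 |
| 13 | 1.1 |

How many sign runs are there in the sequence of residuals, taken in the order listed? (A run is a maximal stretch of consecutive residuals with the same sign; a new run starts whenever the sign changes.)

6 runs

x=1: ŷ = -3 + 0.2·1 = -2.8; r = -3.8 − (-2.8) = -1
x=6: ŷ = -3 + 0.2·6 = -1.8; r = -0.3 − (-1.8) = 1.5
x=8: ŷ = -3 + 0.2·8 = -1.4; r = -0.4 − (-1.4) = 1
x=9: ŷ = -3 + 0.2·9 = -1.2; r = -2.2 − (-1.2) = -1
x=10: ŷ = -3 + 0.2·10 = -1; r = 1 − (-1) = 2
x=11: ŷ = -3 + 0.2·11 = -0.8; r = -2.3 − (-0.8) = -1.5
x=12: ŷ = -3 + 0.2·12 = -0.6; r = -3.1 − (-0.6) = -2.5
x=13: ŷ = -3 + 0.2·13 = -0.4; r = 1.1 − (-0.4) = 1.5
Signs: − + + − + − − +
Runs: −×1, +×2, −×1, +×1, −×2, +×1 → 6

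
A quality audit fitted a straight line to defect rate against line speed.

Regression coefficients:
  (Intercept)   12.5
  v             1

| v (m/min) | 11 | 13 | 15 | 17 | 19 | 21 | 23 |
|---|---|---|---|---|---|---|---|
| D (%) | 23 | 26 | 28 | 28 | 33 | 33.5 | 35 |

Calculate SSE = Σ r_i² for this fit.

SSE = 5.5

v=11: ŷ = 12.5 + 11 = 23.5; r = 23 − 23.5 = -0.5
v=13: ŷ = 12.5 + 13 = 25.5; r = 26 − 25.5 = 0.5
v=15: ŷ = 12.5 + 15 = 27.5; r = 28 − 27.5 = 0.5
v=17: ŷ = 12.5 + 17 = 29.5; r = 28 − 29.5 = -1.5
v=19: ŷ = 12.5 + 19 = 31.5; r = 33 − 31.5 = 1.5
v=21: ŷ = 12.5 + 21 = 33.5; r = 33.5 − 33.5 = 0
v=23: ŷ = 12.5 + 23 = 35.5; r = 35 − 35.5 = -0.5
SSE = 0.25 + 0.25 + 0.25 + 2.25 + 2.25 + 0 + 0.25 = 5.5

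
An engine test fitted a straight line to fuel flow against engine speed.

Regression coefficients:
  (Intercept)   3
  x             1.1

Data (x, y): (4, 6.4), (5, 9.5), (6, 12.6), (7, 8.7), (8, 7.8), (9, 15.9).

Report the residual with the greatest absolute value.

x=4: ŷ = 3 + 1.1·4 = 7.4; r = 6.4 − 7.4 = -1
x=5: ŷ = 3 + 1.1·5 = 8.5; r = 9.5 − 8.5 = 1
x=6: ŷ = 3 + 1.1·6 = 9.6; r = 12.6 − 9.6 = 3
x=7: ŷ = 3 + 1.1·7 = 10.7; r = 8.7 − 10.7 = -2
x=8: ŷ = 3 + 1.1·8 = 11.8; r = 7.8 − 11.8 = -4
x=9: ŷ = 3 + 1.1·9 = 12.9; r = 15.9 − 12.9 = 3
Largest |r| is 4 at x = 8, residual -4.

r = -4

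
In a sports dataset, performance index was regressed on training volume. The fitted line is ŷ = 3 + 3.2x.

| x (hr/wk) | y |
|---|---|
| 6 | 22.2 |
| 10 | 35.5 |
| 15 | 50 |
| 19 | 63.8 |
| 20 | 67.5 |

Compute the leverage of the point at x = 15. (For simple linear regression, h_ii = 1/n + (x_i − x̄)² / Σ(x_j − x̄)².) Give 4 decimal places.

x̄ = (6 + 10 + 15 + 19 + 20)/5 = 14
Σ(x − x̄)² = 64 + 16 + 1 + 25 + 36 = 142
h = 1/5 + (1)²/142 = 0.2 + 0.00704225 = 0.2070

h = 0.2070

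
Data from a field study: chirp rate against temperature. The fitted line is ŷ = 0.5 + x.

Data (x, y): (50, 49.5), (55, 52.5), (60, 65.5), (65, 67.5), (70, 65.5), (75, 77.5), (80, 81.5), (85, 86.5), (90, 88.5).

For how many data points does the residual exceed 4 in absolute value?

x=50: ŷ = 0.5 + 50 = 50.5; r = 49.5 − 50.5 = -1
x=55: ŷ = 0.5 + 55 = 55.5; r = 52.5 − 55.5 = -3
x=60: ŷ = 0.5 + 60 = 60.5; r = 65.5 − 60.5 = 5
x=65: ŷ = 0.5 + 65 = 65.5; r = 67.5 − 65.5 = 2
x=70: ŷ = 0.5 + 70 = 70.5; r = 65.5 − 70.5 = -5
x=75: ŷ = 0.5 + 75 = 75.5; r = 77.5 − 75.5 = 2
x=80: ŷ = 0.5 + 80 = 80.5; r = 81.5 − 80.5 = 1
x=85: ŷ = 0.5 + 85 = 85.5; r = 86.5 − 85.5 = 1
x=90: ŷ = 0.5 + 90 = 90.5; r = 88.5 − 90.5 = -2
|r| > 4: x=60 (|r|=5), x=70 (|r|=5) → 2

2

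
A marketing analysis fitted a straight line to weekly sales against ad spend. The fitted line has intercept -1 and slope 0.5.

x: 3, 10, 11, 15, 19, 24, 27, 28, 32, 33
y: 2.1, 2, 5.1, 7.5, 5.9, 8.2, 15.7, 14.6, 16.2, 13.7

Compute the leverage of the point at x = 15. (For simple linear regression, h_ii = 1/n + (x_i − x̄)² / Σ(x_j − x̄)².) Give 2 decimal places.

h = 0.13

x̄ = (3 + 10 + 11 + 15 + 19 + 24 + 27 + 28 + 32 + 33)/10 = 20.2
Σ(x − x̄)² = 295.84 + 104.04 + 84.64 + 27.04 + 1.44 + 14.44 + 46.24 + 60.84 + 139.24 + 163.84 = 937.6
h = 1/10 + (-5.2)²/937.6 = 0.1 + 0.0288396 = 0.13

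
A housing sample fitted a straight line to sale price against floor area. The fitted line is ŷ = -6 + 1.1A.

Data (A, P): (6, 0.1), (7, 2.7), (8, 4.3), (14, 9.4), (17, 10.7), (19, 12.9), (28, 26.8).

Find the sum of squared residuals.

SSE = 15.5

A=6: ŷ = -6 + 1.1·6 = 0.6; r = 0.1 − 0.6 = -0.5
A=7: ŷ = -6 + 1.1·7 = 1.7; r = 2.7 − 1.7 = 1
A=8: ŷ = -6 + 1.1·8 = 2.8; r = 4.3 − 2.8 = 1.5
A=14: ŷ = -6 + 1.1·14 = 9.4; r = 9.4 − 9.4 = 0
A=17: ŷ = -6 + 1.1·17 = 12.7; r = 10.7 − 12.7 = -2
A=19: ŷ = -6 + 1.1·19 = 14.9; r = 12.9 − 14.9 = -2
A=28: ŷ = -6 + 1.1·28 = 24.8; r = 26.8 − 24.8 = 2
SSE = 0.25 + 1 + 2.25 + 0 + 4 + 4 + 4 = 15.5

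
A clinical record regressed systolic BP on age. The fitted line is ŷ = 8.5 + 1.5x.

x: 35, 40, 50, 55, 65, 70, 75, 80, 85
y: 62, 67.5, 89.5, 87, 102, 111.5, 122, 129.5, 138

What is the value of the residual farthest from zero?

r = 6

x=35: ŷ = 8.5 + 1.5·35 = 61; r = 62 − 61 = 1
x=40: ŷ = 8.5 + 1.5·40 = 68.5; r = 67.5 − 68.5 = -1
x=50: ŷ = 8.5 + 1.5·50 = 83.5; r = 89.5 − 83.5 = 6
x=55: ŷ = 8.5 + 1.5·55 = 91; r = 87 − 91 = -4
x=65: ŷ = 8.5 + 1.5·65 = 106; r = 102 − 106 = -4
x=70: ŷ = 8.5 + 1.5·70 = 113.5; r = 111.5 − 113.5 = -2
x=75: ŷ = 8.5 + 1.5·75 = 121; r = 122 − 121 = 1
x=80: ŷ = 8.5 + 1.5·80 = 128.5; r = 129.5 − 128.5 = 1
x=85: ŷ = 8.5 + 1.5·85 = 136; r = 138 − 136 = 2
Largest |r| is 6 at x = 50, residual 6.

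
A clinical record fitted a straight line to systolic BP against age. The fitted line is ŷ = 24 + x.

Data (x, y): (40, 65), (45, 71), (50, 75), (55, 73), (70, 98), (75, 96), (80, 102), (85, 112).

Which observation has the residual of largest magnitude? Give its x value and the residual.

x=40: ŷ = 24 + 40 = 64; r = 65 − 64 = 1
x=45: ŷ = 24 + 45 = 69; r = 71 − 69 = 2
x=50: ŷ = 24 + 50 = 74; r = 75 − 74 = 1
x=55: ŷ = 24 + 55 = 79; r = 73 − 79 = -6
x=70: ŷ = 24 + 70 = 94; r = 98 − 94 = 4
x=75: ŷ = 24 + 75 = 99; r = 96 − 99 = -3
x=80: ŷ = 24 + 80 = 104; r = 102 − 104 = -2
x=85: ŷ = 24 + 85 = 109; r = 112 − 109 = 3
Largest |r| is 6 at x = 55, residual -6.

x = 55, r = -6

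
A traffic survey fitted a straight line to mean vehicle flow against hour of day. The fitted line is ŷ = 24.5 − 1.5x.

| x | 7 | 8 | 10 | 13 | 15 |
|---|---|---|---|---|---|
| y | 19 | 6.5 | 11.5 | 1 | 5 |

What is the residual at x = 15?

e = 3

ŷ = 24.5 − 1.5·15 = 2
e = 5 − 2 = 3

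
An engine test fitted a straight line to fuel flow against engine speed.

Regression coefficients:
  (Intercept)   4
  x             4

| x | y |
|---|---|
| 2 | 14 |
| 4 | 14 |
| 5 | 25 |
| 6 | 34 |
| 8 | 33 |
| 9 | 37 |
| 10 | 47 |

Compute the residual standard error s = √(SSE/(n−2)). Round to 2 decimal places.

s = 4.56

x=2: ŷ = 4 + 4·2 = 12; r = 14 − 12 = 2
x=4: ŷ = 4 + 4·4 = 20; r = 14 − 20 = -6
x=5: ŷ = 4 + 4·5 = 24; r = 25 − 24 = 1
x=6: ŷ = 4 + 4·6 = 28; r = 34 − 28 = 6
x=8: ŷ = 4 + 4·8 = 36; r = 33 − 36 = -3
x=9: ŷ = 4 + 4·9 = 40; r = 37 − 40 = -3
x=10: ŷ = 4 + 4·10 = 44; r = 47 − 44 = 3
SSE = 4 + 36 + 1 + 36 + 9 + 9 + 9 = 104
s = √(104/5) = √20.8 ≈ 4.56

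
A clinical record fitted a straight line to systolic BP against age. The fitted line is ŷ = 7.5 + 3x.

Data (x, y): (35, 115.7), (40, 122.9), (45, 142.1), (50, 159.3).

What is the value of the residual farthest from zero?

r = -4.6

x=35: ŷ = 7.5 + 3·35 = 112.5; r = 115.7 − 112.5 = 3.2
x=40: ŷ = 7.5 + 3·40 = 127.5; r = 122.9 − 127.5 = -4.6
x=45: ŷ = 7.5 + 3·45 = 142.5; r = 142.1 − 142.5 = -0.4
x=50: ŷ = 7.5 + 3·50 = 157.5; r = 159.3 − 157.5 = 1.8
Largest |r| is 4.6 at x = 40, residual -4.6.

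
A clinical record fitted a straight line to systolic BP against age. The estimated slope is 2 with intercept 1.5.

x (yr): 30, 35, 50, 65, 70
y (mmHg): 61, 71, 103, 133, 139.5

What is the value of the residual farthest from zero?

r = -2

x=30: ŷ = 1.5 + 2·30 = 61.5; r = 61 − 61.5 = -0.5
x=35: ŷ = 1.5 + 2·35 = 71.5; r = 71 − 71.5 = -0.5
x=50: ŷ = 1.5 + 2·50 = 101.5; r = 103 − 101.5 = 1.5
x=65: ŷ = 1.5 + 2·65 = 131.5; r = 133 − 131.5 = 1.5
x=70: ŷ = 1.5 + 2·70 = 141.5; r = 139.5 − 141.5 = -2
Largest |r| is 2 at x = 70, residual -2.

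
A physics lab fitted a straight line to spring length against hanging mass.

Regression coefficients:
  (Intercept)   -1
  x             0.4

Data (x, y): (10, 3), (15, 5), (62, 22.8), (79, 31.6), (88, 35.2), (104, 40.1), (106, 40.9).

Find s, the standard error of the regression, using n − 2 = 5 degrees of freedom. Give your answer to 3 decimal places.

s = 0.837

x=10: ŷ = -1 + 0.4·10 = 3; e = 3 − 3 = 0
x=15: ŷ = -1 + 0.4·15 = 5; e = 5 − 5 = 0
x=62: ŷ = -1 + 0.4·62 = 23.8; e = 22.8 − 23.8 = -1
x=79: ŷ = -1 + 0.4·79 = 30.6; e = 31.6 − 30.6 = 1
x=88: ŷ = -1 + 0.4·88 = 34.2; e = 35.2 − 34.2 = 1
x=104: ŷ = -1 + 0.4·104 = 40.6; e = 40.1 − 40.6 = -0.5
x=106: ŷ = -1 + 0.4·106 = 41.4; e = 40.9 − 41.4 = -0.5
SSE = 0 + 0 + 1 + 1 + 1 + 0.25 + 0.25 = 3.5
s = √(3.5/5) = √0.7 ≈ 0.837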